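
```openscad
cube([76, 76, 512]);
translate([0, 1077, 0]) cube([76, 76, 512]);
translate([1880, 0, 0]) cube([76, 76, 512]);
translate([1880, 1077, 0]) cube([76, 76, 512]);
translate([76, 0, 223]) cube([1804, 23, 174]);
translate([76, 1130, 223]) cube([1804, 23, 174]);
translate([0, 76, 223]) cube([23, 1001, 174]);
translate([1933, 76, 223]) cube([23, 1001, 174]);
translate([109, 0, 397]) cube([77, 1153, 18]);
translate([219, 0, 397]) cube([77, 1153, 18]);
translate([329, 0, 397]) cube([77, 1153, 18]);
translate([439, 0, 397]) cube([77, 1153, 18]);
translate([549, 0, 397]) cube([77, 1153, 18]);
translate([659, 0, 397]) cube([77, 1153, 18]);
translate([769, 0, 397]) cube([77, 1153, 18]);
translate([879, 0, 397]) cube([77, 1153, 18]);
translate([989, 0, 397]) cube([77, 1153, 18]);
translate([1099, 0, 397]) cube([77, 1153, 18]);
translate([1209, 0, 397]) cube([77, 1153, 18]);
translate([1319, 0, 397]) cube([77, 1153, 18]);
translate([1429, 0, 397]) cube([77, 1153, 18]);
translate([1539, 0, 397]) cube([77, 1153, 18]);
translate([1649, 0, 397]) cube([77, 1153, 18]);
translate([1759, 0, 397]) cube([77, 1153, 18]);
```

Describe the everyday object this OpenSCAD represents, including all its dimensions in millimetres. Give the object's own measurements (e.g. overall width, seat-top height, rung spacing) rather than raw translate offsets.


A bed frame 1956 mm long (x) by 1153 mm wide (y). Four 76×76 mm corner posts, 512 mm tall, at the corners of the footprint. Four rails of 23 mm thickness and 174 mm height run between adjacent posts with their undersides at z = 223 mm, their outer faces flush with the outside of the frame (the two x-running rails run between the posts' inner faces; the two y-running rails run between the posts' inner faces). 16 slats, each 77 mm wide (x) and 18 mm thick, lie across the top of the two x-running rails, running the full 1153 mm width of the frame in y; along x they sit between the end posts with a 33 mm gap after the −x posts and between neighbouring slats, leaving 44 mm before the +x posts.


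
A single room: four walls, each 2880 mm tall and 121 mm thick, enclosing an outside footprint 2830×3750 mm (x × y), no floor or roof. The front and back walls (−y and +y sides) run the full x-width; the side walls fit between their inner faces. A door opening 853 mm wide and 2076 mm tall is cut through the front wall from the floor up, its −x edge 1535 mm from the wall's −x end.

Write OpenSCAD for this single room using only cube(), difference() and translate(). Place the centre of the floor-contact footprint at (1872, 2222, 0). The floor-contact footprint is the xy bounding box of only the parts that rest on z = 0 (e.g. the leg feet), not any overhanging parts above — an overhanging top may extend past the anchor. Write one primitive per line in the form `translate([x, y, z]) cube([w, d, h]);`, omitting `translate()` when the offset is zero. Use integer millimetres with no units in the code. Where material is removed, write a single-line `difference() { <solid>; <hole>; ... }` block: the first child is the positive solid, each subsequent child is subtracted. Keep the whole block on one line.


difference() { translate([457, 347, 0]) cube([2830, 121, 2880]); translate([1992, 347, 0]) cube([853, 121, 2076]); }
translate([457, 3976, 0]) cube([2830, 121, 2880]);
translate([457, 468, 0]) cube([121, 3508, 2880]);
translate([3166, 468, 0]) cube([121, 3508, 2880]);


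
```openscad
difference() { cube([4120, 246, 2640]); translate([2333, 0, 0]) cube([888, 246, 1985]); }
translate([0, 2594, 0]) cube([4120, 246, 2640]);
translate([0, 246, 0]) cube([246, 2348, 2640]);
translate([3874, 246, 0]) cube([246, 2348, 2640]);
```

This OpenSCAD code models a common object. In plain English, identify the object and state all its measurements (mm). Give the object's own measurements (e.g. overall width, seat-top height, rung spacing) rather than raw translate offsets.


A single room: four walls, each 2640 mm tall and 246 mm thick, enclosing an outside footprint 4120×2840 mm (x × y), no floor or roof. The front and back walls (−y and +y sides) run the full x-width; the side walls fit between their inner faces. A door opening 888 mm wide and 1985 mm tall is cut through the front wall from the floor up, its −x edge 2333 mm from the wall's −x end.


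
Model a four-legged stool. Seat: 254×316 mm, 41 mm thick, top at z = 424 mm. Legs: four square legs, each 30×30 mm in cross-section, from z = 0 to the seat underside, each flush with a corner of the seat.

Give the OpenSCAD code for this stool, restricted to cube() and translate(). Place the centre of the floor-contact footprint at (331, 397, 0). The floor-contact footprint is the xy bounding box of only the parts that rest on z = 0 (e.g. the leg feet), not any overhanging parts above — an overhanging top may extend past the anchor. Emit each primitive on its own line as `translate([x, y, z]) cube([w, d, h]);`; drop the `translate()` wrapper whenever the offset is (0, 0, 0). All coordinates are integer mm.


// leg_h = 424 - 41 = 383
translate([204, 239, 383]) cube([254, 316, 41]);
translate([204, 239, 0]) cube([30, 30, 383]);
translate([428, 239, 0]) cube([30, 30, 383]);
translate([204, 525, 0]) cube([30, 30, 383]);
translate([428, 525, 0]) cube([30, 30, 383]);


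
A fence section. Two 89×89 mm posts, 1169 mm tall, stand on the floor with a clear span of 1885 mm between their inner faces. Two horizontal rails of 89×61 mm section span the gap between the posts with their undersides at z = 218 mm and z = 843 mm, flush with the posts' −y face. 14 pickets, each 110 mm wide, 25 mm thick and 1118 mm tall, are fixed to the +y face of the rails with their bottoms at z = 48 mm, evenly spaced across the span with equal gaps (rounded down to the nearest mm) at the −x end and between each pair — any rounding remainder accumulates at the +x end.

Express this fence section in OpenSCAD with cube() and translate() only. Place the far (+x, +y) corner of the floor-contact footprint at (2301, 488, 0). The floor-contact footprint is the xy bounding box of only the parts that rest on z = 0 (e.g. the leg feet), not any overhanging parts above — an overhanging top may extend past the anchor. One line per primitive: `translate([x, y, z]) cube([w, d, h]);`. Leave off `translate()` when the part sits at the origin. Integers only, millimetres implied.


translate([238, 399, 0]) cube([89, 89, 1169]);
translate([2212, 399, 0]) cube([89, 89, 1169]);
translate([327, 399, 218]) cube([1885, 89, 61]);
translate([327, 399, 843]) cube([1885, 89, 61]);
translate([350, 488, 48]) cube([110, 25, 1118]);
translate([483, 488, 48]) cube([110, 25, 1118]);
translate([616, 488, 48]) cube([110, 25, 1118]);
translate([749, 488, 48]) cube([110, 25, 1118]);
translate([882, 488, 48]) cube([110, 25, 1118]);
translate([1015, 488, 48]) cube([110, 25, 1118]);
translate([1148, 488, 48]) cube([110, 25, 1118]);
translate([1281, 488, 48]) cube([110, 25, 1118]);
translate([1414, 488, 48]) cube([110, 25, 1118]);
translate([1547, 488, 48]) cube([110, 25, 1118]);
translate([1680, 488, 48]) cube([110, 25, 1118]);
translate([1813, 488, 48]) cube([110, 25, 1118]);
translate([1946, 488, 48]) cube([110, 25, 1118]);
translate([2079, 488, 48]) cube([110, 25, 1118]);


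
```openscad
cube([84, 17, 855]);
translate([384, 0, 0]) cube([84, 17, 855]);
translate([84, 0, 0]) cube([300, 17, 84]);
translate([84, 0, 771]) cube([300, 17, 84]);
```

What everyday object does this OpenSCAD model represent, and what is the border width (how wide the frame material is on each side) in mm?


A picture frame. The border width is 84 mm.

Four thin pieces enclosing a rectangular opening — a picture frame. The two full-height stiles are 855 mm tall; the top rail sits at z = 771 and is 84 mm tall, so the border above the opening is 855 − 771 = 84 mm, matching the stile x-width.


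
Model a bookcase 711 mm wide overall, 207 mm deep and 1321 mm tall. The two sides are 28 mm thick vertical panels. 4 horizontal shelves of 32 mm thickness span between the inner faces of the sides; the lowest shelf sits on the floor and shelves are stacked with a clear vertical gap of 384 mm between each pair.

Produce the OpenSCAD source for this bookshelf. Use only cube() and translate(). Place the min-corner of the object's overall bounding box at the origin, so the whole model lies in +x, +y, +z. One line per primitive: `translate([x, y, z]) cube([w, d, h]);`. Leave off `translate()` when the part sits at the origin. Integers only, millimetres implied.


cube([28, 207, 1321]);
translate([683, 0, 0]) cube([28, 207, 1321]);
translate([28, 0, 0]) cube([655, 207, 32]);
translate([28, 0, 416]) cube([655, 207, 32]);
translate([28, 0, 832]) cube([655, 207, 32]);
translate([28, 0, 1248]) cube([655, 207, 32]);


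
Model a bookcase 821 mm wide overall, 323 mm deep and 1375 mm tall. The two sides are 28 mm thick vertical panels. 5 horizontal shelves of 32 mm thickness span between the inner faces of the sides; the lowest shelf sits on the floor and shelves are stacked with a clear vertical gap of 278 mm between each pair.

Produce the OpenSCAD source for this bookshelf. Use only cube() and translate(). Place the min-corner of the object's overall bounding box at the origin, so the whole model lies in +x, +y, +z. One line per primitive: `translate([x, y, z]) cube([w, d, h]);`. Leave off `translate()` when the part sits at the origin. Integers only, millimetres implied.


cube([28, 323, 1375]);
translate([793, 0, 0]) cube([28, 323, 1375]);
translate([28, 0, 0]) cube([765, 323, 32]);
translate([28, 0, 310]) cube([765, 323, 32]);
translate([28, 0, 620]) cube([765, 323, 32]);
translate([28, 0, 930]) cube([765, 323, 32]);
translate([28, 0, 1240]) cube([765, 323, 32]);


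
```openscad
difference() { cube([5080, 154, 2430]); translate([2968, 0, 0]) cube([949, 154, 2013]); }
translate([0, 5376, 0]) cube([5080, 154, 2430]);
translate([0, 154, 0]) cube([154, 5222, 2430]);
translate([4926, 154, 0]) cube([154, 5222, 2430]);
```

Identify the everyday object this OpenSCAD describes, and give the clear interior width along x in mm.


A single room. The interior width is 4772 mm.

Four walls enclosing a rectangle with a door in the front wall — a room. Outside width 5080 minus two 154 mm walls gives 4772 mm.


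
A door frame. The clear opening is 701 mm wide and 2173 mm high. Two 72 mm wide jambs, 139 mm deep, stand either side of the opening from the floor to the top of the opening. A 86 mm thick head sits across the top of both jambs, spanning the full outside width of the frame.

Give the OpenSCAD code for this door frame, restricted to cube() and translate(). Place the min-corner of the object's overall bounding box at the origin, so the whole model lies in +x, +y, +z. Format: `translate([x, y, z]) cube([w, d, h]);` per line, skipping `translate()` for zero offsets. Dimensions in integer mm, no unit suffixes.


cube([72, 139, 2173]);
translate([773, 0, 0]) cube([72, 139, 2173]);
translate([0, 0, 2173]) cube([845, 139, 86]);


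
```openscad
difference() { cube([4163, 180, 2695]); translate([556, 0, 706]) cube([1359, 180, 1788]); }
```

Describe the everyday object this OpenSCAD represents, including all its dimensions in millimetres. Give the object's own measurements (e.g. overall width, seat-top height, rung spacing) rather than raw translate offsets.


A wall 4163 mm long (x), 180 mm thick (y), 2695 mm tall, with a rectangular window opening cut through it. The opening is 1359 mm wide and 1788 mm tall; its sill is at z = 706 mm and its near (−x) edge is 556 mm from the wall's −x end. The opening passes through the full wall thickness.


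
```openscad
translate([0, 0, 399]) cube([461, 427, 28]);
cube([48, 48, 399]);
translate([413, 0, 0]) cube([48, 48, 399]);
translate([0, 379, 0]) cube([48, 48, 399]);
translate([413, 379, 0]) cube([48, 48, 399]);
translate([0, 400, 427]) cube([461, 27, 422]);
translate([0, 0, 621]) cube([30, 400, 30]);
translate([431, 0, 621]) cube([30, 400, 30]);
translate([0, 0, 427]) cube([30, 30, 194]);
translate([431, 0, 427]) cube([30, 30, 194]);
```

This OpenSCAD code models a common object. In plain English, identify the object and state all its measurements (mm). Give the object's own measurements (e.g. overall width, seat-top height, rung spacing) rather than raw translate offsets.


A chair. The seat is a 461×427×28 mm slab with its top at z = 427 mm, on four 48×48 mm corner legs (flush with the seat edges, standing on z = 0). A flat backrest 27 mm thick, 422 mm tall, spans the full seat width and rises from the seat top along its +y edge, rear face flush with the rear of the seat. Two armrests of 30×30 mm section run along each side from the seat's front edge to the front of the backrest, top faces 224 mm above the seat top and outer faces flush with the seat's x-edges; a 30×30 mm post under the front of each armrest stands on the seat at the front corner.


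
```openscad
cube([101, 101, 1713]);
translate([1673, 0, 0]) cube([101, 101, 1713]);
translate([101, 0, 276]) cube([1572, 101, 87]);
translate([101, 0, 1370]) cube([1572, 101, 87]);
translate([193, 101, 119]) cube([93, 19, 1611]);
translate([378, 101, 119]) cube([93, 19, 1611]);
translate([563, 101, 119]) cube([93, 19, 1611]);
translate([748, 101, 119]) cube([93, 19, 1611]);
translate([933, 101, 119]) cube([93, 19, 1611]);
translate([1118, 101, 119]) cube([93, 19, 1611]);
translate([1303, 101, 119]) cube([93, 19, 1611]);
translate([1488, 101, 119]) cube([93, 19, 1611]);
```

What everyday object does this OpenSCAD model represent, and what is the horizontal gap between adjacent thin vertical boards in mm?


A fence section. The picket gap is 92 mm.

Two posts, two rails, 8 pickets — a fence section. Span 1572 mm holds 8 pickets of 93 mm with 9 equal gaps: ⌊(1572 − 8·93) / 9⌋ = 92 mm.


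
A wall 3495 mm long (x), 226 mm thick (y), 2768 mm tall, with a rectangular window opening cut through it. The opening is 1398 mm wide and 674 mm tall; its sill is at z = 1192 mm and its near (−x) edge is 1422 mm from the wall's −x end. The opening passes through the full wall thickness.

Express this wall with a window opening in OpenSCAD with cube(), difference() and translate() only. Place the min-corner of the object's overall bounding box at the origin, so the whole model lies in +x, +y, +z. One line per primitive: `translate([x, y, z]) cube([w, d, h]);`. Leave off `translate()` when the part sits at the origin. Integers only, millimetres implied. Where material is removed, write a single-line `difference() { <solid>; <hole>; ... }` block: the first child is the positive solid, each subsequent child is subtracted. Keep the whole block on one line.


difference() { cube([3495, 226, 2768]); translate([1422, 0, 1192]) cube([1398, 226, 674]); }


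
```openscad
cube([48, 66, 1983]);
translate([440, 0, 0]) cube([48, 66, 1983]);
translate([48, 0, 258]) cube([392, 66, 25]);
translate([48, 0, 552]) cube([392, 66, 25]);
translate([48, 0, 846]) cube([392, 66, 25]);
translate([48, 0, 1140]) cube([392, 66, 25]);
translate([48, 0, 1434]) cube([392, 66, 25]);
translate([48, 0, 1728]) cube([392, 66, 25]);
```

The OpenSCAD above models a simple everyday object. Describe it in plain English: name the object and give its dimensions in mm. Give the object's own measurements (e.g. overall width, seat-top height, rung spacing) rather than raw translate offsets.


A straight ladder. Two 48×66 mm vertical rails, 1983 mm tall, stand 488 mm apart (outside-to-outside) with their front faces coplanar on the −y side. 6 rungs, each 66 mm deep and 25 mm tall, span between the inner faces of the rails, front faces flush with the rails. The lowest rung's underside is at z = 258 mm and rungs are spaced 294 mm apart (underside to underside).


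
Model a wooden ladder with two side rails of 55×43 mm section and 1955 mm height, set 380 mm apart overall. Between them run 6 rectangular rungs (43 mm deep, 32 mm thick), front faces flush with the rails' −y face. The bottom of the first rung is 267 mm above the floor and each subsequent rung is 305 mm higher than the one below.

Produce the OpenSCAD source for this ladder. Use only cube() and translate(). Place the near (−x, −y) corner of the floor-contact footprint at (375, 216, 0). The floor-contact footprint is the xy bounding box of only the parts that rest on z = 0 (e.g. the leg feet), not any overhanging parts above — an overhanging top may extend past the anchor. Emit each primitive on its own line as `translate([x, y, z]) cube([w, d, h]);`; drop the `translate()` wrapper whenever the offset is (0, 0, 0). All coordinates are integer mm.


translate([375, 216, 0]) cube([55, 43, 1955]);
translate([700, 216, 0]) cube([55, 43, 1955]);
translate([430, 216, 267]) cube([270, 43, 32]);
translate([430, 216, 572]) cube([270, 43, 32]);
translate([430, 216, 877]) cube([270, 43, 32]);
translate([430, 216, 1182]) cube([270, 43, 32]);
translate([430, 216, 1487]) cube([270, 43, 32]);
translate([430, 216, 1792]) cube([270, 43, 32]);


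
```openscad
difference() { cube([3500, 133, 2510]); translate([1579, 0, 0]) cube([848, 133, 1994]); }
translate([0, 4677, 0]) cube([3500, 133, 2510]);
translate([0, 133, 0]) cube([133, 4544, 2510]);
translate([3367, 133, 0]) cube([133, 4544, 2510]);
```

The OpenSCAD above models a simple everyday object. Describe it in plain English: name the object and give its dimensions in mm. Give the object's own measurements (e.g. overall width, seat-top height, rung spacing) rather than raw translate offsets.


A single room: four walls, each 2510 mm tall and 133 mm thick, enclosing an outside footprint 3500×4810 mm (x × y), no floor or roof. The front and back walls (−y and +y sides) run the full x-width; the side walls fit between their inner faces. A door opening 848 mm wide and 1994 mm tall is cut through the front wall from the floor up, its −x edge 1579 mm from the wall's −x end.


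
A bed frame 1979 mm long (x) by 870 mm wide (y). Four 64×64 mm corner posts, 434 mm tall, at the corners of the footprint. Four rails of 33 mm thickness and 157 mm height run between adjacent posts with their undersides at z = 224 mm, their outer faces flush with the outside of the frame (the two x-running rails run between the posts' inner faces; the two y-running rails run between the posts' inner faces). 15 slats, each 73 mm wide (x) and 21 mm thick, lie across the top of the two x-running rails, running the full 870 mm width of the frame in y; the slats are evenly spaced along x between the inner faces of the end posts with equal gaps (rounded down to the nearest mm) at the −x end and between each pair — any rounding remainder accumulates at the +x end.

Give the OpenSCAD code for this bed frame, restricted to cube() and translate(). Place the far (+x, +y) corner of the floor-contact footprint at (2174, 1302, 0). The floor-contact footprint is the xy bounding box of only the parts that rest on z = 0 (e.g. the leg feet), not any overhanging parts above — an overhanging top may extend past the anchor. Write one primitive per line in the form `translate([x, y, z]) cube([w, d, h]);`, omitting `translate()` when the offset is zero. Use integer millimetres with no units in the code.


translate([195, 432, 0]) cube([64, 64, 434]);
translate([195, 1238, 0]) cube([64, 64, 434]);
translate([2110, 432, 0]) cube([64, 64, 434]);
translate([2110, 1238, 0]) cube([64, 64, 434]);
translate([259, 432, 224]) cube([1851, 33, 157]);
translate([259, 1269, 224]) cube([1851, 33, 157]);
translate([195, 496, 224]) cube([33, 742, 157]);
translate([2141, 496, 224]) cube([33, 742, 157]);
translate([306, 432, 381]) cube([73, 870, 21]);
translate([426, 432, 381]) cube([73, 870, 21]);
translate([546, 432, 381]) cube([73, 870, 21]);
translate([666, 432, 381]) cube([73, 870, 21]);
translate([786, 432, 381]) cube([73, 870, 21]);
translate([906, 432, 381]) cube([73, 870, 21]);
translate([1026, 432, 381]) cube([73, 870, 21]);
translate([1146, 432, 381]) cube([73, 870, 21]);
translate([1266, 432, 381]) cube([73, 870, 21]);
translate([1386, 432, 381]) cube([73, 870, 21]);
translate([1506, 432, 381]) cube([73, 870, 21]);
translate([1626, 432, 381]) cube([73, 870, 21]);
translate([1746, 432, 381]) cube([73, 870, 21]);
translate([1866, 432, 381]) cube([73, 870, 21]);
translate([1986, 432, 381]) cube([73, 870, 21]);


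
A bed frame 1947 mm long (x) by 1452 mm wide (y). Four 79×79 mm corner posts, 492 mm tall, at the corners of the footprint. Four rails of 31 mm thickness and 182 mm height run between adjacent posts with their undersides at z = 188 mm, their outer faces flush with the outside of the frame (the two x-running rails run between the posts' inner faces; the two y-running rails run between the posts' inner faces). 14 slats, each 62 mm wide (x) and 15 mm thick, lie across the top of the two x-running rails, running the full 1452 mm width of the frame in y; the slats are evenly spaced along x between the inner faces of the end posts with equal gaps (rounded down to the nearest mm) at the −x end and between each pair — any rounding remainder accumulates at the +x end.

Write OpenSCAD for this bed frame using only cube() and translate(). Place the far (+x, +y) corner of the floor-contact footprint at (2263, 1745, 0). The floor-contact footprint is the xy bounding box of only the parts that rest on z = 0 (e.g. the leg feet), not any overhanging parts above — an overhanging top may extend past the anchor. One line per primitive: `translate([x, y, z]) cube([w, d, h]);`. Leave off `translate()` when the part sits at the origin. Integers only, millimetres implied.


// slat z = rail_z + rail_h = 188 + 182 = 370
// slat gap = ⌊(1789 − 14·62) / 15⌋ = 61
translate([316, 293, 0]) cube([79, 79, 492]);
translate([316, 1666, 0]) cube([79, 79, 492]);
translate([2184, 293, 0]) cube([79, 79, 492]);
translate([2184, 1666, 0]) cube([79, 79, 492]);
translate([395, 293, 188]) cube([1789, 31, 182]);
translate([395, 1714, 188]) cube([1789, 31, 182]);
translate([316, 372, 188]) cube([31, 1294, 182]);
translate([2232, 372, 188]) cube([31, 1294, 182]);
translate([456, 293, 370]) cube([62, 1452, 15]);
translate([579, 293, 370]) cube([62, 1452, 15]);
translate([702, 293, 370]) cube([62, 1452, 15]);
translate([825, 293, 370]) cube([62, 1452, 15]);
translate([948, 293, 370]) cube([62, 1452, 15]);
translate([1071, 293, 370]) cube([62, 1452, 15]);
translate([1194, 293, 370]) cube([62, 1452, 15]);
translate([1317, 293, 370]) cube([62, 1452, 15]);
translate([1440, 293, 370]) cube([62, 1452, 15]);
translate([1563, 293, 370]) cube([62, 1452, 15]);
translate([1686, 293, 370]) cube([62, 1452, 15]);
translate([1809, 293, 370]) cube([62, 1452, 15]);
translate([1932, 293, 370]) cube([62, 1452, 15]);
translate([2055, 293, 370]) cube([62, 1452, 15]);


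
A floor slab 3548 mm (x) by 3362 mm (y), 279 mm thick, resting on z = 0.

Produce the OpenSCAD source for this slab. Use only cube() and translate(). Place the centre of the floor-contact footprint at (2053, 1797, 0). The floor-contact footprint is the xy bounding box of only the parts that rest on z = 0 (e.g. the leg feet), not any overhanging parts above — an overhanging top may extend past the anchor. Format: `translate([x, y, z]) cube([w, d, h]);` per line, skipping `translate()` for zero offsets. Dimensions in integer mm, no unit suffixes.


translate([279, 116, 0]) cube([3548, 3362, 279]);


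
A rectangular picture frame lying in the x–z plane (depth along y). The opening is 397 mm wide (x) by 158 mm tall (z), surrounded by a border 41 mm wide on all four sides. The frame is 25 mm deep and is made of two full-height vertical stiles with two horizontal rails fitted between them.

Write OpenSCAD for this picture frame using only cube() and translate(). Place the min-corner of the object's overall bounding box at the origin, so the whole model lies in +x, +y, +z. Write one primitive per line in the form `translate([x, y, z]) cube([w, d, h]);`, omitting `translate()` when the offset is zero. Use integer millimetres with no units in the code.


cube([41, 25, 240]);
translate([438, 0, 0]) cube([41, 25, 240]);
translate([41, 0, 0]) cube([397, 25, 41]);
translate([41, 0, 199]) cube([397, 25, 41]);


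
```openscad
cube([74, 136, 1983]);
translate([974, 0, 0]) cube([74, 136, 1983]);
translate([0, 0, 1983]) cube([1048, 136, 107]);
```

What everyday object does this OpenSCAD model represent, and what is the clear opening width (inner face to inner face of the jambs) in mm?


A door frame. The clear opening width is 900 mm.

Two 1983 mm tall posts with a header on top — a door frame. The left jamb is 74 mm wide at x = 0; the right jamb starts at x = 974. The clear opening is 974 − 74 = 900 mm.


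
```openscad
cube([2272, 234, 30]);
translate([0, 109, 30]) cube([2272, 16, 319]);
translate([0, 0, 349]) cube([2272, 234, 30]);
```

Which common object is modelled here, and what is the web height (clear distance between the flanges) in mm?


An I-beam. The web height is 319 mm.

Two wide flanges with a thin centred web — an I-beam. Overall 379 mm minus two 30 mm flanges gives a web of 379 − 2·30 = 319 mm.


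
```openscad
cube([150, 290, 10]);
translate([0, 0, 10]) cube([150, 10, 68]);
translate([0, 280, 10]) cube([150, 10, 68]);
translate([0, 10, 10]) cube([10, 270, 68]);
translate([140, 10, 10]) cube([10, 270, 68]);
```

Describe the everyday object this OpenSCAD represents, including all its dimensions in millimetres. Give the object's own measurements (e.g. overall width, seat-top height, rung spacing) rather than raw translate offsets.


An open-topped rectangular box: outside dimensions 150×290×78 mm, with a uniform wall and base thickness of 10 mm. The base is a full 150×290 slab on the floor; four walls sit on top of the base. The front and back walls (the −y and +y sides) span the full width; the two side walls fit between them.


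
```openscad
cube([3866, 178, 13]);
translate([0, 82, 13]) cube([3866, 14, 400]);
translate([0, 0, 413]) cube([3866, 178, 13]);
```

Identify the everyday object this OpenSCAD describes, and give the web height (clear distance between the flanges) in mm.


An I-beam. The web height is 400 mm.

Two wide flanges with a thin centred web — an I-beam. Overall 426 mm minus two 13 mm flanges gives a web of 426 − 2·13 = 400 mm.


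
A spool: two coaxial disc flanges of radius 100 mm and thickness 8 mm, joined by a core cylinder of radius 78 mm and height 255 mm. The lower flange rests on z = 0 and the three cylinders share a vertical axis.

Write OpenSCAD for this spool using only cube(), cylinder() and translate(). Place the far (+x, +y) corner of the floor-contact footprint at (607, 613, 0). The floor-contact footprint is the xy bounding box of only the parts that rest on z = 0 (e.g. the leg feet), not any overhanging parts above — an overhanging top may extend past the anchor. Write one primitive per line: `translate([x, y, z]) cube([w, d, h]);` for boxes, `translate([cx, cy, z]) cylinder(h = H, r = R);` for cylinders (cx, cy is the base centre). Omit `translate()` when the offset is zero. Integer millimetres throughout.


translate([507, 513, 0]) cylinder(h = 8, r = 100);
translate([507, 513, 8]) cylinder(h = 255, r = 78);
translate([507, 513, 263]) cylinder(h = 8, r = 100);


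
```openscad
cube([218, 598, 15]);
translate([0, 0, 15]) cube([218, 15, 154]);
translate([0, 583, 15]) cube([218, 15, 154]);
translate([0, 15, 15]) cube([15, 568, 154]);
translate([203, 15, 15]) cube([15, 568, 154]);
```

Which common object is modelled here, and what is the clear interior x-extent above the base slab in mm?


An open box. The internal width is 188 mm.

A 218×598 base slab with four walls standing on it — an open box. The base is 218 mm wide and the walls are 15 mm thick, so the internal width is 218 − 2 × 15 = 188 mm.


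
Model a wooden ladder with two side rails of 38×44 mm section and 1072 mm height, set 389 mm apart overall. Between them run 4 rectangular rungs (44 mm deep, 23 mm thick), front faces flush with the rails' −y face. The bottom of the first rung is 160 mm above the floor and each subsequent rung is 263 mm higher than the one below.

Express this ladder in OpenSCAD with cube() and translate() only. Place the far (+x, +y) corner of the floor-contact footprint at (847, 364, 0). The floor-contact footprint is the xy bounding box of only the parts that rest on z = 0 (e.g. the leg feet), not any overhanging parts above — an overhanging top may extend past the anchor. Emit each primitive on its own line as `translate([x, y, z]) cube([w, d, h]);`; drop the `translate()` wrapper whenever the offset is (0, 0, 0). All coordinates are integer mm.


translate([458, 320, 0]) cube([38, 44, 1072]);
translate([809, 320, 0]) cube([38, 44, 1072]);
translate([496, 320, 160]) cube([313, 44, 23]);
translate([496, 320, 423]) cube([313, 44, 23]);
translate([496, 320, 686]) cube([313, 44, 23]);
translate([496, 320, 949]) cube([313, 44, 23]);


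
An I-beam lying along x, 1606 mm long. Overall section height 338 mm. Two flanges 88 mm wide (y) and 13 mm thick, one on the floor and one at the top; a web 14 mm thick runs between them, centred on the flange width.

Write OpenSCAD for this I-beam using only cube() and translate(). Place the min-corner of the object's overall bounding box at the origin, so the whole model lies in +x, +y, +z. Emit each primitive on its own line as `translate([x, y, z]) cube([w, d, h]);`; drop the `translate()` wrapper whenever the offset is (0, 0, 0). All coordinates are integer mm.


cube([1606, 88, 13]);
translate([0, 37, 13]) cube([1606, 14, 312]);
translate([0, 0, 325]) cube([1606, 88, 13]);


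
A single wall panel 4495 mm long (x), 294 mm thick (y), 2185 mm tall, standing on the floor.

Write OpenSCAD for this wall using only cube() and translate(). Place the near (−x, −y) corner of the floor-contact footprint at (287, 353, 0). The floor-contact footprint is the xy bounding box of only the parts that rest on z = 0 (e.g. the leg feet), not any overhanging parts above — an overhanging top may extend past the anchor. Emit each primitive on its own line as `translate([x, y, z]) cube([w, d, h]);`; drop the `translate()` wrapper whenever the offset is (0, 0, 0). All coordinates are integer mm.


translate([287, 353, 0]) cube([4495, 294, 2185]);


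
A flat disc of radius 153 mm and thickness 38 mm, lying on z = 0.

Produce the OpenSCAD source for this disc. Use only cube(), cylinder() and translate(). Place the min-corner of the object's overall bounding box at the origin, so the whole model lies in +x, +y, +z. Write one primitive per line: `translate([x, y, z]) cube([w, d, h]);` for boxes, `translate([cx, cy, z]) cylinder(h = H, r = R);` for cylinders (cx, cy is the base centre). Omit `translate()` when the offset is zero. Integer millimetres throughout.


translate([153, 153, 0]) cylinder(h = 38, r = 153);


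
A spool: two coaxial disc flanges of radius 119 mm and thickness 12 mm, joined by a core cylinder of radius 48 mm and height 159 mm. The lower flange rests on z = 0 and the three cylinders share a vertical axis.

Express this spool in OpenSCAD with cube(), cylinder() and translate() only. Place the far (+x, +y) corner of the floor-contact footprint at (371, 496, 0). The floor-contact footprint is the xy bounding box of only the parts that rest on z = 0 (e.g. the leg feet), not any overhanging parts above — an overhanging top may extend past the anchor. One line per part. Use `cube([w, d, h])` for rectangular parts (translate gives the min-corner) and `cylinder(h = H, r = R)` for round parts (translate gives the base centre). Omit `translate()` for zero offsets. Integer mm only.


translate([252, 377, 0]) cylinder(h = 12, r = 119);
translate([252, 377, 12]) cylinder(h = 159, r = 48);
translate([252, 377, 171]) cylinder(h = 12, r = 119);


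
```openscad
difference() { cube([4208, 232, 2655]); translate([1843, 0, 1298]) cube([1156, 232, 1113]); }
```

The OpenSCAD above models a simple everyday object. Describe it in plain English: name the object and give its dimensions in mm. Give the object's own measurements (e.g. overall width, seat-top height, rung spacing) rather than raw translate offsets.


A wall 4208 mm long (x), 232 mm thick (y), 2655 mm tall, with a rectangular window opening cut through it. The opening is 1156 mm wide and 1113 mm tall; its sill is at z = 1298 mm and its near (−x) edge is 1843 mm from the wall's −x end. The opening passes through the full wall thickness.


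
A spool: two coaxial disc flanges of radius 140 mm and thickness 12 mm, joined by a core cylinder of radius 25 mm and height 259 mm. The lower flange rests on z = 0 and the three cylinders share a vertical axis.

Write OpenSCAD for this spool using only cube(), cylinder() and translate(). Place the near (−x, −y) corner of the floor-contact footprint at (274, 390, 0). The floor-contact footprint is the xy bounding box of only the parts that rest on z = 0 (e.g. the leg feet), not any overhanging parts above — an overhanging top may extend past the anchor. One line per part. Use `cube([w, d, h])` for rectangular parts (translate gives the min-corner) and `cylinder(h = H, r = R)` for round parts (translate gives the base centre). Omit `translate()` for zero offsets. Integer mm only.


translate([414, 530, 0]) cylinder(h = 12, r = 140);
translate([414, 530, 12]) cylinder(h = 259, r = 25);
translate([414, 530, 271]) cylinder(h = 12, r = 140);


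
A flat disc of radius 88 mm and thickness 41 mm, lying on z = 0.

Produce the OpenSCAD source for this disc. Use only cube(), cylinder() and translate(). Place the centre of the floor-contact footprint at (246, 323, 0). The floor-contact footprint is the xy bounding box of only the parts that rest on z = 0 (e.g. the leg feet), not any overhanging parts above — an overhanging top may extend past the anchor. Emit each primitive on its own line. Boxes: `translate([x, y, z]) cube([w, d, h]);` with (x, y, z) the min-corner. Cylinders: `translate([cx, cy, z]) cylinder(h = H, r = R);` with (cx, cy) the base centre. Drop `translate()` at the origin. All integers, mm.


translate([246, 323, 0]) cylinder(h = 41, r = 88);


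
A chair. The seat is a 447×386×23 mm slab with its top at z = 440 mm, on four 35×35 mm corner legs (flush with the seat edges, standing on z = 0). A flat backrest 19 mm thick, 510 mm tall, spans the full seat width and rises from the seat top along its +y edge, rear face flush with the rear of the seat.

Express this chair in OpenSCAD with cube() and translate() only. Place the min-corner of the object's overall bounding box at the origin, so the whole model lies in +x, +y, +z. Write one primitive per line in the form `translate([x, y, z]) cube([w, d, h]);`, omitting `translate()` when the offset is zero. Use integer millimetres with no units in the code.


translate([0, 0, 417]) cube([447, 386, 23]);
cube([35, 35, 417]);
translate([412, 0, 0]) cube([35, 35, 417]);
translate([0, 351, 0]) cube([35, 35, 417]);
translate([412, 351, 0]) cube([35, 35, 417]);
translate([0, 367, 440]) cube([447, 19, 510]);


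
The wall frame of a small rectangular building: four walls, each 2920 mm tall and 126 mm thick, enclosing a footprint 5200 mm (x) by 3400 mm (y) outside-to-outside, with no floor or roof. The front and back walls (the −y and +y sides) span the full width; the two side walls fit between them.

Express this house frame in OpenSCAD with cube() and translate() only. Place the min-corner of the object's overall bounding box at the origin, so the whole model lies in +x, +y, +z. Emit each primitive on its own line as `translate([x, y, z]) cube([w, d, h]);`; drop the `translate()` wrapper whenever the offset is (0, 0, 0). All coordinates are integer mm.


cube([5200, 126, 2920]);
translate([0, 3274, 0]) cube([5200, 126, 2920]);
translate([0, 126, 0]) cube([126, 3148, 2920]);
translate([5074, 126, 0]) cube([126, 3148, 2920]);


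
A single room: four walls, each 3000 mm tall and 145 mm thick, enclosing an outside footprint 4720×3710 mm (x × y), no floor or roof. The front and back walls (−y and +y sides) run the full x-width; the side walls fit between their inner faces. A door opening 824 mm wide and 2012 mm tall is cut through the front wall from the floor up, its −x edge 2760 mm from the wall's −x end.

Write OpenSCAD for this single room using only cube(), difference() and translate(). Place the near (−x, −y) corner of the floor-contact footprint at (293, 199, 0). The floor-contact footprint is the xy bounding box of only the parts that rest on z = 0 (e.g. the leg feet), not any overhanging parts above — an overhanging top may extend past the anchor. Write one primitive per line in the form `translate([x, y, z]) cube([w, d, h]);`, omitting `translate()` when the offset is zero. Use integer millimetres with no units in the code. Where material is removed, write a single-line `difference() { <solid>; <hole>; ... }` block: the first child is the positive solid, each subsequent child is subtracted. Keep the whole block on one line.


difference() { translate([293, 199, 0]) cube([4720, 145, 3000]); translate([3053, 199, 0]) cube([824, 145, 2012]); }
translate([293, 3764, 0]) cube([4720, 145, 3000]);
translate([293, 344, 0]) cube([145, 3420, 3000]);
translate([4868, 344, 0]) cube([145, 3420, 3000]);


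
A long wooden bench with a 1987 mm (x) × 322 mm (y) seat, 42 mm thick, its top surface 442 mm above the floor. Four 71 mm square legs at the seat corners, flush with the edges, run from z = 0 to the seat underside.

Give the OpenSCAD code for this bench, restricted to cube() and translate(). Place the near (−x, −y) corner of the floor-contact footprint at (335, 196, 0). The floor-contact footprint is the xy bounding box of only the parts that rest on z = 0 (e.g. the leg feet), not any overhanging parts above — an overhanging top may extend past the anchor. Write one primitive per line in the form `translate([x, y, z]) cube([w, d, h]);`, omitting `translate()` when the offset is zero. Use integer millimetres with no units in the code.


translate([335, 196, 400]) cube([1987, 322, 42]);
translate([335, 196, 0]) cube([71, 71, 400]);
translate([335, 447, 0]) cube([71, 71, 400]);
translate([2251, 196, 0]) cube([71, 71, 400]);
translate([2251, 447, 0]) cube([71, 71, 400]);


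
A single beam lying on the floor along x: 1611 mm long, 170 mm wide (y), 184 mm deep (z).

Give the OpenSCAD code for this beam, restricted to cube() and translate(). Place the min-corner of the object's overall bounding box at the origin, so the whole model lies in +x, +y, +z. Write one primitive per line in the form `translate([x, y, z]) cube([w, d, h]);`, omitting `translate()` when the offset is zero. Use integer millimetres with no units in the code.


cube([1611, 170, 184]);


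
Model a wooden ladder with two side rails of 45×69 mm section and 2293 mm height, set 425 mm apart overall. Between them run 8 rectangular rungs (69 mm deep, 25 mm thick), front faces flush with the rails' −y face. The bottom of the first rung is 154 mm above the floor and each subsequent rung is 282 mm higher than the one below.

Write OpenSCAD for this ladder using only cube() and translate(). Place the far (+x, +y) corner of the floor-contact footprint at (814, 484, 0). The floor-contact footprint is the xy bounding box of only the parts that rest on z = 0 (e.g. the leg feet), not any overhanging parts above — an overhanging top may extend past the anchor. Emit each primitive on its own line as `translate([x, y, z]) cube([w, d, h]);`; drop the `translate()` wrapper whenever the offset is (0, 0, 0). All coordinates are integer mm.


// rung span = 425 - 2*45 = 335
// rung[k] z = 154 + k*282
translate([389, 415, 0]) cube([45, 69, 2293]);
translate([769, 415, 0]) cube([45, 69, 2293]);
translate([434, 415, 154]) cube([335, 69, 25]);
translate([434, 415, 436]) cube([335, 69, 25]);
translate([434, 415, 718]) cube([335, 69, 25]);
translate([434, 415, 1000]) cube([335, 69, 25]);
translate([434, 415, 1282]) cube([335, 69, 25]);
translate([434, 415, 1564]) cube([335, 69, 25]);
translate([434, 415, 1846]) cube([335, 69, 25]);
translate([434, 415, 2128]) cube([335, 69, 25]);
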